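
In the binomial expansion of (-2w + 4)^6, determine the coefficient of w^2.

15360

The general term is C(6,j)·(-2w)^j·(4)^(6-j); the w^2 term has j = 2.
C(6,2) = 15.
Coefficient = C(6,2) · (-2)^2 · 4^4 = 15 · 4 · 256 = 15360.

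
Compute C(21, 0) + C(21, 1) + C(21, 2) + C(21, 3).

1562

1 + 21 + 210 + 1330 = 1562.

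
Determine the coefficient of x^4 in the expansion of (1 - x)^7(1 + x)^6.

Coefficient of x^4 = Σ_{j} C(7,j)·(-1)^j·C(6,4-j)·1^(4-j) for j from 0 to 4.
= 15 + (-140) + 315 + (-210) + 35 = 15.

15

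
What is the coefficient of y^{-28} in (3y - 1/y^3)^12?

594

General term: C(12,j)·(3y)^j·(-1/y^3)^(12-j), with y-exponent 1j − 3(12−j) = 4j − 36.
Set 4j − 36 = -28: j = 2.
C(12,2) = 66; 3^2 = 9; (-1)^10 = 1.
Coefficient = 66 · 9 · 1 = 594.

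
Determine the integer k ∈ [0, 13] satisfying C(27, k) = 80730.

5

C(27,k) increases on 0 ≤ k ≤ 13. C(27,4) = 17550 and C(27,5) = 80730, so k = 5.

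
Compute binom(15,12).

C(15,12) = C(15,3) by symmetry.
C(15,3) = (15·14·13) / 3! = 2730 / 6 = 455.

455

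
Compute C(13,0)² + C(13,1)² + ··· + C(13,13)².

Σ C(13,k)² is the coefficient of x^13 in (1+x)^13(1+x)^13 = (1+x)^26, i.e. C(26,13) = 10400600.

10400600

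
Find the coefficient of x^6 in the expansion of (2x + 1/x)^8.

1024

General term: C(8,j)·(2x)^j·(1/x)^(8-j), with x-exponent 1j − 1(8−j) = 2j − 8.
Set 2j − 8 = 6: j = 7.
C(8,7) = 8; 2^7 = 128; 1^1 = 1.
Coefficient = 8 · 128 · 1 = 1024.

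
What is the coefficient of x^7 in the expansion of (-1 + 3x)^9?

The general term is C(9,j)·(-1)^j·(3x)^(9-j); the x^7 term has j = 2.
C(9,2) = 36.
Coefficient = C(9,2) · 3^7 = 36 · 2187 = 78732.

78732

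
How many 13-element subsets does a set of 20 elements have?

77520

C(20,13) = C(20,7) by symmetry.
C(20,7) = (20·19·18·17·16·15·14) / 7! = 390700800 / 5040 = 77520.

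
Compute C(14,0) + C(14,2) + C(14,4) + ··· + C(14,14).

8192

Half of (1+1)^14 + (1−1)^14 gives the even-index sum: 2^13 = 8192.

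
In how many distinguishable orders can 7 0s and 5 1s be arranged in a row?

Choose positions for the 0s: C(12,7) = 792.

792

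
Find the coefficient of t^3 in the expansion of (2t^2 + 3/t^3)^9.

145152

General term: C(9,j)·(2t^2)^j·(3/t^3)^(9-j), with t-exponent 2j − 3(9−j) = 5j − 27.
Set 5j − 27 = 3: j = 6.
C(9,6) = 84; 2^6 = 64; 3^3 = 27.
Coefficient = 84 · 64 · 27 = 145152.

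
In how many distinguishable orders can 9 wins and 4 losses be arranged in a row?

715

Choose positions for the wins: C(13,9) = 715.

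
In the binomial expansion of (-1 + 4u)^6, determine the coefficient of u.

The general term is C(6,j)·(-1)^j·(4u)^(6-j); the u^1 term has j = 5.
C(6,5) = 6.
Coefficient = C(6,5) · (-1)^5 · 4^1 = 6 · (-1) · 4 = -24.

-24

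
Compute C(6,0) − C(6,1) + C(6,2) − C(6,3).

-10

The partial alternating sum Σ_{k=0}^{3} (−1)^k C(6,k) = (−1)^3 C(5,3) = -10.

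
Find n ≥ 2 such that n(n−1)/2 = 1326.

n(n−1)/2 = 1326 ⇒ n(n−1) = 2652. Since 52·51 = 2652, n = 52.

52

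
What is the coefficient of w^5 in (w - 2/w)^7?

-14

General term: C(7,j)·(w)^j·(-2/w)^(7-j), with w-exponent 1j − 1(7−j) = 2j − 7.
Set 2j − 7 = 5: j = 6.
C(7,6) = 7; 1^6 = 1; (-2)^1 = -2.
Coefficient = 7 · 1 · (-2) = -14.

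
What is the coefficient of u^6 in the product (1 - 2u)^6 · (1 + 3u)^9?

Coefficient of u^6 = Σ_{j} C(6,j)·(-2)^j·C(9,6-j)·3^(6-j) for j from 0 to 6.
= 61236 + (-367416) + 612360 + (-362880) + 77760 + (-5184) + 64 = 15940.

15940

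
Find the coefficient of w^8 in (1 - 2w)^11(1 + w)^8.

5985

Coefficient of w^8 = Σ_{j} C(11,j)·(-2)^j·C(8,8-j)·1^(8-j) for j from 0 to 8.
= 1 + (-176) + 6160 + (-73920) + 369600 + (-827904) + 827904 + (-337920) + 42240 = 5985.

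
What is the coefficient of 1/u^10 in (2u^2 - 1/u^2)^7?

General term: C(7,j)·(2u^2)^j·(-1/u^2)^(7-j), with u-exponent 2j − 2(7−j) = 4j − 14.
Set 4j − 14 = -10: j = 1.
C(7,1) = 7; 2^1 = 2; (-1)^6 = 1.
Coefficient = 7 · 2 · 1 = 14.

14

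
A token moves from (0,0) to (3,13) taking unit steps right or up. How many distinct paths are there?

Each path is a sequence of 16 steps with 3 rights: C(16,3) = 560.

560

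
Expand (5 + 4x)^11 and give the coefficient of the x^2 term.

1718750000

The general term is C(11,j)·(5)^j·(4x)^(11-j); the x^2 term has j = 9.
C(11,9) = 55.
Coefficient = C(11,9) · 5^9 · 4^2 = 55 · 1953125 · 16 = 1718750000.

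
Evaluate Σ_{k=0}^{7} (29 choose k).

2182396

1 + 29 + 406 + 3654 + 23751 + 118755 + 475020 + 1560780 = 2182396.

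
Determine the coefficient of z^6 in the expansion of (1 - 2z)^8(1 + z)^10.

Coefficient of z^6 = Σ_{j} C(8,j)·(-2)^j·C(10,6-j)·1^(6-j) for j from 0 to 6.
= 210 + (-4032) + 23520 + (-53760) + 50400 + (-17920) + 1792 = 210.

210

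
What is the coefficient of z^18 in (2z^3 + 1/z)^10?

General term: C(10,j)·(2z^3)^j·(1/z)^(10-j), with z-exponent 3j − 1(10−j) = 4j − 10.
Set 4j − 10 = 18: j = 7.
C(10,7) = 120; 2^7 = 128; 1^3 = 1.
Coefficient = 120 · 128 · 1 = 15360.

15360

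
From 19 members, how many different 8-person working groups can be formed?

75582

This is C(19,8) = 75582.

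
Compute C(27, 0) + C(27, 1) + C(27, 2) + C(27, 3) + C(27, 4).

1 + 27 + 351 + 2925 + 17550 = 20854.

20854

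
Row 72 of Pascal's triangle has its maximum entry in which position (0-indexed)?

C(72,i) is maximized at i = 72/2 = 36.

36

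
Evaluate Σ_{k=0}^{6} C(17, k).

1 + 17 + 136 + 680 + 2380 + 6188 + 12376 = 21778.

21778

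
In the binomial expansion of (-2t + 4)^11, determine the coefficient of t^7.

The general term is C(11,j)·(-2t)^j·(4)^(11-j); the t^7 term has j = 7.
C(11,7) = 330.
Coefficient = C(11,7) · (-2)^7 · 4^4 = 330 · (-128) · 256 = -10813440.

-10813440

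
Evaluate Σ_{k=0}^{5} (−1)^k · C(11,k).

-252

The partial alternating sum Σ_{k=0}^{5} (−1)^k C(11,k) = (−1)^5 C(10,5) = -252.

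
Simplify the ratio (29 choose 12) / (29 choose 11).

C(n,k+1)/C(n,k) = (n−k)/(k+1) = (29−11)/(11+1) = 18/12 = 3/2.

3/2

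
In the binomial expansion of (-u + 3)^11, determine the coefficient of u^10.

The general term is C(11,j)·(-u)^j·(3)^(11-j); the u^10 term has j = 10.
C(11,10) = 11.
Coefficient = C(11,10) · 3^1 = 11 · 3 = 33.

33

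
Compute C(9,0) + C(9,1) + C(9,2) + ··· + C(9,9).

512

The entries of row 9 sum to 2^9 = 512.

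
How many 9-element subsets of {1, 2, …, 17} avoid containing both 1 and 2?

All 9-subsets: C(17,9) = 24310. Those containing both fixed elements: C(15,7) = 6435.
24310 − 6435 = 17875.

17875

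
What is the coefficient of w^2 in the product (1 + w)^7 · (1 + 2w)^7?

Coefficient of w^2 = Σ_{j} C(7,j)·1^j·C(7,2-j)·2^(2-j) for j from 0 to 2.
= 84 + 98 + 21 = 203.

203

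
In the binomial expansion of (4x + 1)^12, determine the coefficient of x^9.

The general term is C(12,j)·(4x)^j·(1)^(12-j); the x^9 term has j = 9.
C(12,9) = 220.
Coefficient = C(12,9) · 4^9 = 220 · 262144 = 57671680.

57671680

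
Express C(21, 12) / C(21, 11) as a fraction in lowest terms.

5/6

C(n,k+1)/C(n,k) = (n−k)/(k+1) = (21−11)/(11+1) = 10/12 = 5/6.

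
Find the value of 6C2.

15

C(6,2) = (6·5) / 2! = 30 / 2 = 15.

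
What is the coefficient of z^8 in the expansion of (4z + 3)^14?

143470559232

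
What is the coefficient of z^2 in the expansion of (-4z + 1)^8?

448

The general term is C(8,j)·(-4z)^j·(1)^(8-j); the z^2 term has j = 2.
C(8,2) = 28.
Coefficient = C(8,2) · (-4)^2 = 28 · 16 = 448.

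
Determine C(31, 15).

300540195

C(31,15) = (31·30·29·28·27·26·25·24·23·22·21·20·19·18·17) / 15! = 393008709555221760000 / 1307674368000 = 300540195.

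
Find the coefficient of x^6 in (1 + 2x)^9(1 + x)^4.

36432

Coefficient of x^6 = Σ_{j} C(9,j)·2^j·C(4,6-j)·1^(6-j) for j from 2 to 6.
= 144 + 2688 + 12096 + 16128 + 5376 = 36432.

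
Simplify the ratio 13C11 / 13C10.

C(n,k+1)/C(n,k) = (n−k)/(k+1) = (13−10)/(10+1) = 3/11.

3/11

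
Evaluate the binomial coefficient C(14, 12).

91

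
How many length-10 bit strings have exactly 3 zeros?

120

Choose the 3 positions: C(10,3) = 120.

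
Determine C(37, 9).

C(37,9) = (37·36·35·34·33·32·31·30·29) / 9! = 45143585625600 / 362880 = 124403620.

124403620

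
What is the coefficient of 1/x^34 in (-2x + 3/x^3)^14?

193444524

General term: C(14,j)·(-2x)^j·(3/x^3)^(14-j), with x-exponent 1j − 3(14−j) = 4j − 42.
Set 4j − 42 = -34: j = 2.
C(14,2) = 91; (-2)^2 = 4; 3^12 = 531441.
Coefficient = 91 · 4 · 531441 = 193444524.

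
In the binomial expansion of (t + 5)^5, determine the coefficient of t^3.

The general term is C(5,j)·(t)^j·(5)^(5-j); the t^3 term has j = 3.
C(5,3) = 10.
Coefficient = C(5,3) · 5^2 = 10 · 25 = 250.

250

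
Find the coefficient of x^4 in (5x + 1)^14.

625625

The general term is C(14,j)·(5x)^j·(1)^(14-j); the x^4 term has j = 4.
C(14,4) = 1001.
Coefficient = C(14,4) · 5^4 = 1001 · 625 = 625625.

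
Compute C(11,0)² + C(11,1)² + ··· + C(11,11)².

Σ C(11,k)² is the coefficient of x^11 in (1+x)^11(1+x)^11 = (1+x)^22, i.e. C(22,11) = 705432.

705432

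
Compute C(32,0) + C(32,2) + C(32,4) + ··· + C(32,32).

2147483648

Even-j terms of row 32 sum to 2^31 = 2147483648.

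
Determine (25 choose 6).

C(25,6) = (25·24·23·22·21·20) / 6! = 127512000 / 720 = 177100.

177100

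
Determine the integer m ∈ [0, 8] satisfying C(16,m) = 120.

2

C(16,m) increases on 0 ≤ m ≤ 8. C(16,1) = 16 and C(16,2) = 120, so m = 2.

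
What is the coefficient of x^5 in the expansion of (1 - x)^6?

The general term is C(6,j)·(1)^j·(-x)^(6-j); the x^5 term has j = 1.
C(6,1) = 6.
Coefficient = C(6,1) · (-1)^5 = 6 · (-1) = -6.

-6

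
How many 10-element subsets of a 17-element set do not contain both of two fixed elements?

All 10-subsets: C(17,10) = 19448. Those containing both fixed elements: C(15,8) = 6435.
19448 − 6435 = 13013.

13013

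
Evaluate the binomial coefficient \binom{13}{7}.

1716

C(13,7) = C(13,6) by symmetry.
C(13,6) = (13·12·11·10·9·8) / 6! = 1235520 / 720 = 1716.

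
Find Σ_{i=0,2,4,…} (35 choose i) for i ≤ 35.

Even-i terms of row 35 sum to 2^34 = 17179869184.

17179869184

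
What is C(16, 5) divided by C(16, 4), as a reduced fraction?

12/5

C(n,k+1)/C(n,k) = (n−k)/(k+1) = (16−4)/(4+1) = 12/5.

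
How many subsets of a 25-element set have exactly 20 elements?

53130

Choose the 20 positions: C(25,20) = 53130.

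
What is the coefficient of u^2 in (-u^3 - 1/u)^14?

1001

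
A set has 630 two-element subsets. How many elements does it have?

36

n(n−1)/2 = 630 ⇒ n(n−1) = 1260. Since 36·35 = 1260, n = 36.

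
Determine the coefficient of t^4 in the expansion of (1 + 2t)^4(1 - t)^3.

-16

Coefficient of t^4 = Σ_{j} C(4,j)·2^j·C(3,4-j)·(-1)^(4-j) for j from 1 to 4.
= (-8) + 72 + (-96) + 16 = -16.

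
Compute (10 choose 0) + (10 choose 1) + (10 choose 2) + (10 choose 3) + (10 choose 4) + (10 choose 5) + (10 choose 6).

848

1 + 10 + 45 + 120 + 210 + 252 + 210 = 848.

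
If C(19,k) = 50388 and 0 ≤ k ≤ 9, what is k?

7

C(19,k) increases on 0 ≤ k ≤ 9. C(19,6) = 27132 and C(19,7) = 50388, so k = 7.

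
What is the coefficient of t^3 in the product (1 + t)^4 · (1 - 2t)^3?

8

Coefficient of t^3 = Σ_{j} C(4,j)·1^j·C(3,3-j)·(-2)^(3-j) for j from 0 to 3.
= (-8) + 48 + (-36) + 4 = 8.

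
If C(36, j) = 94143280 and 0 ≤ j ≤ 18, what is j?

9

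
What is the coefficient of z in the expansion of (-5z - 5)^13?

The general term is C(13,j)·(-5z)^j·(-5)^(13-j); the z^1 term has j = 1.
C(13,1) = 13.
Coefficient = C(13,1) · (-5)^1 · (-5)^12 = 13 · (-5) · 244140625 = -15869140625.

-15869140625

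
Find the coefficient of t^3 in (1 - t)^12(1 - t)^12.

(1 - t)^12(1 - t)^12 = (1 - t)^24, so the coefficient of t^3 is C(24,3)·(-1)^3 = 2024·-1 = -2024.

-2024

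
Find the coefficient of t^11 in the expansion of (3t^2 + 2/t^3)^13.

135104112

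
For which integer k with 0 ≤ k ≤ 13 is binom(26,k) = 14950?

4

C(26,k) increases on 0 ≤ k ≤ 13. C(26,3) = 2600 and C(26,4) = 14950, so k = 4.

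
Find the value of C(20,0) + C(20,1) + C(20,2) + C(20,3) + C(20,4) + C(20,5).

21700

1 + 20 + 190 + 1140 + 4845 + 15504 = 21700.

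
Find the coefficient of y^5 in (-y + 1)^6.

-6

The general term is C(6,j)·(-y)^j·(1)^(6-j); the y^5 term has j = 5.
C(6,5) = 6.
Coefficient = C(6,5) · (-1)^5 = 6 · (-1) = -6.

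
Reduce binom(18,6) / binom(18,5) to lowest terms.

13/6

C(n,k+1)/C(n,k) = (n−k)/(k+1) = (18−5)/(5+1) = 13/6.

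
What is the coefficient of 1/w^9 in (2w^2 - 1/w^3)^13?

General term: C(13,j)·(2w^2)^j·(-1/w^3)^(13-j), with w-exponent 2j − 3(13−j) = 5j − 39.
Set 5j − 39 = -9: j = 6.
C(13,6) = 1716; 2^6 = 64; (-1)^7 = -1.
Coefficient = 1716 · 64 · (-1) = -109824.

-109824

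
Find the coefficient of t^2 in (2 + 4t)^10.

184320

The general term is C(10,j)·(2)^j·(4t)^(10-j); the t^2 term has j = 8.
C(10,8) = 45.
Coefficient = C(10,8) · 2^8 · 4^2 = 45 · 256 · 16 = 184320.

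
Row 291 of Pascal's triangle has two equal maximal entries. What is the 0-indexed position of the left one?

For odd n = 291, C(291,i) peaks at i = (n−1)/2 and (n+1)/2; the smaller is 145.

145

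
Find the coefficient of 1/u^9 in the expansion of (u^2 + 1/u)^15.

105

General term: C(15,j)·(u^2)^j·(1/u)^(15-j), with u-exponent 2j − 1(15−j) = 3j − 15.
Set 3j − 15 = -9: j = 2.
C(15,2) = 105; 1^2 = 1; 1^13 = 1.
Coefficient = 105 · 1 · 1 = 105.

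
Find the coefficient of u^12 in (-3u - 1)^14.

48361131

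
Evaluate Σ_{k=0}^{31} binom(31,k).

The entries of row 31 sum to 2^31 = 2147483648.

2147483648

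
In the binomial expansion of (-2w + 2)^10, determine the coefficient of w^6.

The general term is C(10,j)·(-2w)^j·(2)^(10-j); the w^6 term has j = 6.
C(10,6) = 210.
Coefficient = C(10,6) · (-2)^6 · 2^4 = 210 · 64 · 16 = 215040.

215040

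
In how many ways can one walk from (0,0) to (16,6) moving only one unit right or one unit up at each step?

Each path is a sequence of 22 steps with 16 rights: C(22,16) = 74613.

74613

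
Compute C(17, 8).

24310

C(17,8) = (17·16·15·14·13·12·11·10) / 8! = 980179200 / 40320 = 24310.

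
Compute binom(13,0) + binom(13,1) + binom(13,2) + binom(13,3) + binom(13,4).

1 + 13 + 78 + 286 + 715 = 1093.

1093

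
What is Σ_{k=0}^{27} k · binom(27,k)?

1811939328

Differentiating (1+x)^27 and setting x=1: Σ k·C(27,k) = 27·2^26 = 1811939328.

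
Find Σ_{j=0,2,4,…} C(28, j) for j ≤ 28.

134217728

Half of (1+1)^28 + (1−1)^28 gives the even-index sum: 2^27 = 134217728.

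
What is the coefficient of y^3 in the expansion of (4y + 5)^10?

600000000

The general term is C(10,j)·(4y)^j·(5)^(10-j); the y^3 term has j = 3.
C(10,3) = 120.
Coefficient = C(10,3) · 4^3 · 5^7 = 120 · 64 · 78125 = 600000000.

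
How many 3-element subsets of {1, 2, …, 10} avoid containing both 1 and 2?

All 3-subsets: C(10,3) = 120. Those containing both fixed elements: C(8,1) = 8.
120 − 8 = 112.

112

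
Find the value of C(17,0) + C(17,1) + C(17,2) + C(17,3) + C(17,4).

1 + 17 + 136 + 680 + 2380 = 3214.

3214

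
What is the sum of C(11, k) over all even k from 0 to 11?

1024

Half of (1+1)^11 + (1−1)^11 gives the even-index sum: 2^10 = 1024.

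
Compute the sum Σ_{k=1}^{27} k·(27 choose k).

1811939328

Differentiating (1+x)^27 and setting x=1: Σ k·C(27,k) = 27·2^26 = 1811939328.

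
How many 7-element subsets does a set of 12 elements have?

792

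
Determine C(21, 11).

352716

C(21,11) = C(21,10) by symmetry.
C(21,10) = (21·20·19·18·17·16·15·14·13·12) / 10! = 1279935820800 / 3628800 = 352716.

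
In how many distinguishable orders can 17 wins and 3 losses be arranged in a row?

1140

Choose positions for the wins: C(20,17) = 1140.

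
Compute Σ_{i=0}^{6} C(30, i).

768212

1 + 30 + 435 + 4060 + 27405 + 142506 + 593775 = 768212.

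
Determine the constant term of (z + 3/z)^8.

General term: C(8,j)·(z)^j·(3/z)^(8-j), with z-exponent 1j − 1(8−j) = 2j − 8.
Set 2j − 8 = 0: j = 4.
C(8,4) = 70; 1^4 = 1; 3^4 = 81.
Coefficient = 70 · 1 · 81 = 5670.

5670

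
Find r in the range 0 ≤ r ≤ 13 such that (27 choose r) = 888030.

7

C(27,r) increases on 0 ≤ r ≤ 13. C(27,6) = 296010 and C(27,7) = 888030, so r = 7.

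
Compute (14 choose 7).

C(14,7) = (14·13·12·11·10·9·8) / 7! = 17297280 / 5040 = 3432.

3432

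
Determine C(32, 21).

129024480

C(32,21) = C(32,11) by symmetry.
C(32,11) = (32·31·30·29·28·27·26·25·24·23·22) / 11! = 5150244363264000 / 39916800 = 129024480.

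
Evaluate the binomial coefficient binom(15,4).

C(15,4) = (15·14·13·12) / 4! = 32760 / 24 = 1365.

1365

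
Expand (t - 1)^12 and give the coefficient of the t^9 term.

The general term is C(12,j)·(t)^j·(-1)^(12-j); the t^9 term has j = 9.
C(12,9) = 220.
Coefficient = C(12,9) · (-1)^3 = 220 · (-1) = -220.

-220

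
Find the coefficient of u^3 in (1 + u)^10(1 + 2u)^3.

Coefficient of u^3 = Σ_{j} C(10,j)·1^j·C(3,3-j)·2^(3-j) for j from 0 to 3.
= 8 + 120 + 270 + 120 = 518.

518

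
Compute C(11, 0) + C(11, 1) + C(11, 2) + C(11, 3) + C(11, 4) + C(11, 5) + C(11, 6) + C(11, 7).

1 + 11 + 55 + 165 + 330 + 462 + 462 + 330 = 1816.

1816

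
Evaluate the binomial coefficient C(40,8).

76904685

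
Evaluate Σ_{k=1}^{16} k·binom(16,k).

524288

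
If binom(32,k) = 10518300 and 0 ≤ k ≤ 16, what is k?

C(32,k) increases on 0 ≤ k ≤ 16. C(32,7) = 3365856 and C(32,8) = 10518300, so k = 8.

8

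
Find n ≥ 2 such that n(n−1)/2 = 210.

21

n(n−1)/2 = 210 ⇒ n(n−1) = 420. Since 21·20 = 420, n = 21.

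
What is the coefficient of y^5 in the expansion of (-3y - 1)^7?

The general term is C(7,j)·(-3y)^j·(-1)^(7-j); the y^5 term has j = 5.
C(7,5) = 21.
Coefficient = C(7,5) · (-3)^5 = 21 · (-243) = -5103.

-5103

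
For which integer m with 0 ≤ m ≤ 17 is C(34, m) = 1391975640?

14

C(34,m) increases on 0 ≤ m ≤ 17. C(34,13) = 927983760 and C(34,14) = 1391975640, so m = 14.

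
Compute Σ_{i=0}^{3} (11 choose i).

232

1 + 11 + 55 + 165 = 232.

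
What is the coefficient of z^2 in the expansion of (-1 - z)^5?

-10

The general term is C(5,j)·(-1)^j·(-z)^(5-j); the z^2 term has j = 3.
C(5,3) = 10.
Coefficient = C(5,3) · (-1)^3 = 10 · (-1) = -10.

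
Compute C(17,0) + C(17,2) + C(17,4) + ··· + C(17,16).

65536

Half of (1+1)^17 + (1−1)^17 gives the even-index sum: 2^16 = 65536.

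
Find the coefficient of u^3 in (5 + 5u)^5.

The general term is C(5,j)·(5)^j·(5u)^(5-j); the u^3 term has j = 2.
C(5,2) = 10.
Coefficient = C(5,2) · 5^2 · 5^3 = 10 · 25 · 125 = 31250.

31250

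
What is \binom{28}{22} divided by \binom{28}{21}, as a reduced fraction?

C(n,k+1)/C(n,k) = (n−k)/(k+1) = (28−21)/(21+1) = 7/22.

7/22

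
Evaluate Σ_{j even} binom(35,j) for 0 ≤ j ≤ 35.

17179869184

Even-j terms of row 35 sum to 2^34 = 17179869184.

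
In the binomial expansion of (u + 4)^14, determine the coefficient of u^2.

The general term is C(14,j)·(u)^j·(4)^(14-j); the u^2 term has j = 2.
C(14,2) = 91.
Coefficient = C(14,2) · 4^12 = 91 · 16777216 = 1526726656.

1526726656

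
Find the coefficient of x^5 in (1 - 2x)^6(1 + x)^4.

Coefficient of x^5 = Σ_{j} C(6,j)·(-2)^j·C(4,5-j)·1^(5-j) for j from 1 to 5.
= (-12) + 240 + (-960) + 960 + (-192) = 36.

36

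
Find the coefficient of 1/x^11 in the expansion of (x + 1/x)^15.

105

General term: C(15,j)·(x)^j·(1/x)^(15-j), with x-exponent 1j − 1(15−j) = 2j − 15.
Set 2j − 15 = -11: j = 2.
C(15,2) = 105; 1^2 = 1; 1^13 = 1.
Coefficient = 105 · 1 · 1 = 105.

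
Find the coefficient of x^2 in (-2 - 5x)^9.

-115200

The general term is C(9,j)·(-2)^j·(-5x)^(9-j); the x^2 term has j = 7.
C(9,7) = 36.
Coefficient = C(9,7) · (-2)^7 · (-5)^2 = 36 · (-128) · 25 = -115200.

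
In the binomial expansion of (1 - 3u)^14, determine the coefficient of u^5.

-486486

The general term is C(14,j)·(1)^j·(-3u)^(14-j); the u^5 term has j = 9.
C(14,9) = 2002.
Coefficient = C(14,9) · (-3)^5 = 2002 · (-243) = -486486.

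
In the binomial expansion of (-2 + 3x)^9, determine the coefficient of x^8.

-118098

The general term is C(9,j)·(-2)^j·(3x)^(9-j); the x^8 term has j = 1.
C(9,1) = 9.
Coefficient = C(9,1) · (-2)^1 · 3^8 = 9 · (-2) · 6561 = -118098.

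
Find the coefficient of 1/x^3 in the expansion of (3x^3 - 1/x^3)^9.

-10206

General term: C(9,j)·(3x^3)^j·(-1/x^3)^(9-j), with x-exponent 3j − 3(9−j) = 6j − 27.
Set 6j − 27 = -3: j = 4.
C(9,4) = 126; 3^4 = 81; (-1)^5 = -1.
Coefficient = 126 · 81 · (-1) = -10206.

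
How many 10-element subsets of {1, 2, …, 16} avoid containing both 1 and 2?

All 10-subsets: C(16,10) = 8008. Those containing both fixed elements: C(14,8) = 3003.
8008 − 3003 = 5005.

5005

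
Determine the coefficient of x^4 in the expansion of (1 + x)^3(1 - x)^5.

Coefficient of x^4 = Σ_{j} C(3,j)·1^j·C(5,4-j)·(-1)^(4-j) for j from 0 to 3.
= 5 + (-30) + 30 + (-5) = 0.

0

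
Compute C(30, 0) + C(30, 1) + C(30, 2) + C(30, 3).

1 + 30 + 435 + 4060 = 4526.

4526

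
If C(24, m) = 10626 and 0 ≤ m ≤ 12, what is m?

4

C(24,m) increases on 0 ≤ m ≤ 12. C(24,3) = 2024 and C(24,4) = 10626, so m = 4.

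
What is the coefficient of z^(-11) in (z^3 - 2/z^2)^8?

-1024

General term: C(8,j)·(z^3)^j·(-2/z^2)^(8-j), with z-exponent 3j − 2(8−j) = 5j − 16.
Set 5j − 16 = -11: j = 1.
C(8,1) = 8; 1^1 = 1; (-2)^7 = -128.
Coefficient = 8 · 1 · (-128) = -1024.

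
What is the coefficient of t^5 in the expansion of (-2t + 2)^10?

-258048

The general term is C(10,j)·(-2t)^j·(2)^(10-j); the t^5 term has j = 5.
C(10,5) = 252.
Coefficient = C(10,5) · (-2)^5 · 2^5 = 252 · (-32) · 32 = -258048.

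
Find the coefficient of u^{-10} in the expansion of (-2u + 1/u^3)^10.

-8064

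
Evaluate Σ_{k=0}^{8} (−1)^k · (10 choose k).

9

The partial alternating sum Σ_{k=0}^{8} (−1)^k C(10,k) = (−1)^8 C(9,8) = 9.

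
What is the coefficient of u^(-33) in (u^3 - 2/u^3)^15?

General term: C(15,j)·(u^3)^j·(-2/u^3)^(15-j), with u-exponent 3j − 3(15−j) = 6j − 45.
Set 6j − 45 = -33: j = 2.
C(15,2) = 105; 1^2 = 1; (-2)^13 = -8192.
Coefficient = 105 · 1 · (-8192) = -860160.

-860160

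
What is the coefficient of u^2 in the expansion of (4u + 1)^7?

336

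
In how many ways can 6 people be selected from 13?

1716

This is C(13,6) = 1716.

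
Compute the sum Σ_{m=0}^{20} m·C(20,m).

10485760

Differentiating (1+x)^20 and setting x=1: Σ m·C(20,m) = 20·2^19 = 10485760.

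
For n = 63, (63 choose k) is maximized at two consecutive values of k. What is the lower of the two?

For odd n = 63, C(63,k) peaks at k = (n−1)/2 and (n+1)/2; the lower is 31.

31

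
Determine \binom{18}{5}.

8568

C(18,5) = (18·17·16·15·14) / 5! = 1028160 / 120 = 8568.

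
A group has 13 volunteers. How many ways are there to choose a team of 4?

This is C(13,4) = 715.

715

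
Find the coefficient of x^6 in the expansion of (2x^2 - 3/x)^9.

326592

General term: C(9,j)·(2x^2)^j·(-3/x)^(9-j), with x-exponent 2j − 1(9−j) = 3j − 9.
Set 3j − 9 = 6: j = 5.
C(9,5) = 126; 2^5 = 32; (-3)^4 = 81.
Coefficient = 126 · 32 · 81 = 326592.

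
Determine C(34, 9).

52451256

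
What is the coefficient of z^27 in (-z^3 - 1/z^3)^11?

General term: C(11,j)·(-z^3)^j·(-1/z^3)^(11-j), with z-exponent 3j − 3(11−j) = 6j − 33.
Set 6j − 33 = 27: j = 10.
C(11,10) = 11; (-1)^10 = 1; (-1)^1 = -1.
Coefficient = 11 · 1 · (-1) = -11.

-11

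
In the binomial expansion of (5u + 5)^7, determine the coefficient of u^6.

546875

The general term is C(7,j)·(5u)^j·(5)^(7-j); the u^6 term has j = 6.
C(7,6) = 7.
Coefficient = C(7,6) · 5^6 · 5^1 = 7 · 15625 · 5 = 546875.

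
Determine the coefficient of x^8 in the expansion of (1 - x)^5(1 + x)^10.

-45

Coefficient of x^8 = Σ_{j} C(5,j)·(-1)^j·C(10,8-j)·1^(8-j) for j from 0 to 5.
= 45 + (-600) + 2100 + (-2520) + 1050 + (-120) = -45.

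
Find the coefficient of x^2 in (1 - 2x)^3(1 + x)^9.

Coefficient of x^2 = Σ_{j} C(3,j)·(-2)^j·C(9,2-j)·1^(2-j) for j from 0 to 2.
= 36 + (-54) + 12 = -6.

-6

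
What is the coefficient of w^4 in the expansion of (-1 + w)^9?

The general term is C(9,j)·(-1)^j·(w)^(9-j); the w^4 term has j = 5.
C(9,5) = 126.
Coefficient = C(9,5) · (-1)^5 = 126 · (-1) = -126.

-126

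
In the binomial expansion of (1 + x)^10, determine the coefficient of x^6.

The general term is C(10,j)·(1)^j·(x)^(10-j); the x^6 term has j = 4.
C(10,4) = 210.
Coefficient = C(10,4) = 210.

210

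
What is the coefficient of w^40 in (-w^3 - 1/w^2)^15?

General term: C(15,j)·(-w^3)^j·(-1/w^2)^(15-j), with w-exponent 3j − 2(15−j) = 5j − 30.
Set 5j − 30 = 40: j = 14.
C(15,14) = 15; (-1)^14 = 1; (-1)^1 = -1.
Coefficient = 15 · 1 · (-1) = -15.

-15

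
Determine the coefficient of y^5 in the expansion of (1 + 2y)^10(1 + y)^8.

Coefficient of y^5 = Σ_{j} C(10,j)·2^j·C(8,5-j)·1^(5-j) for j from 0 to 5.
= 56 + 1400 + 10080 + 26880 + 26880 + 8064 = 73360.

73360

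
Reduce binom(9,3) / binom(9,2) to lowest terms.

7/3

C(n,k+1)/C(n,k) = (n−k)/(k+1) = (9−2)/(2+1) = 7/3.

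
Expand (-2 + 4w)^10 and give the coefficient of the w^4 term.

The general term is C(10,j)·(-2)^j·(4w)^(10-j); the w^4 term has j = 6.
C(10,6) = 210.
Coefficient = C(10,6) · (-2)^6 · 4^4 = 210 · 64 · 256 = 3440640.

3440640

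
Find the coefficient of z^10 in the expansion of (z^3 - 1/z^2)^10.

210

General term: C(10,j)·(z^3)^j·(-1/z^2)^(10-j), with z-exponent 3j − 2(10−j) = 5j − 20.
Set 5j − 20 = 10: j = 6.
C(10,6) = 210; 1^6 = 1; (-1)^4 = 1.
Coefficient = 210 · 1 · 1 = 210.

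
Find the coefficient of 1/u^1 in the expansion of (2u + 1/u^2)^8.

1792

General term: C(8,j)·(2u)^j·(1/u^2)^(8-j), with u-exponent 1j − 2(8−j) = 3j − 16.
Set 3j − 16 = -1: j = 5.
C(8,5) = 56; 2^5 = 32; 1^3 = 1.
Coefficient = 56 · 32 · 1 = 1792.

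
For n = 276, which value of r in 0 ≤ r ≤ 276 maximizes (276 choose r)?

138

C(276,r) is maximized at r = 276/2 = 138.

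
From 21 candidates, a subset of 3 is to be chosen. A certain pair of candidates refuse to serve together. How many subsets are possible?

1311

All 3-subsets: C(21,3) = 1330. Those containing both fixed elements: C(19,1) = 19.
1330 − 19 = 1311.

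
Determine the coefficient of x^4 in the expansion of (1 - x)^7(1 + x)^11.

-20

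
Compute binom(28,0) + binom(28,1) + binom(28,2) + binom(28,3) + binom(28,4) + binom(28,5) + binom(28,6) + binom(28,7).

1683218

1 + 28 + 378 + 3276 + 20475 + 98280 + 376740 + 1184040 = 1683218.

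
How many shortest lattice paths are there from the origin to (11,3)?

364

Each path is a sequence of 14 steps with 11 rights: C(14,11) = 364.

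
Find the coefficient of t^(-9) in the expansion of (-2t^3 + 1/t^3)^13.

-41184

General term: C(13,j)·(-2t^3)^j·(1/t^3)^(13-j), with t-exponent 3j − 3(13−j) = 6j − 39.
Set 6j − 39 = -9: j = 5.
C(13,5) = 1287; (-2)^5 = -32; 1^8 = 1.
Coefficient = 1287 · (-32) · 1 = -41184.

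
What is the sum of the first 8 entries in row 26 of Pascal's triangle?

1 + 26 + 325 + 2600 + 14950 + 65780 + 230230 + 657800 = 971712.

971712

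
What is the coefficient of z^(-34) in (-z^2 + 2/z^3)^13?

-53248

General term: C(13,j)·(-z^2)^j·(2/z^3)^(13-j), with z-exponent 2j − 3(13−j) = 5j − 39.
Set 5j − 39 = -34: j = 1.
C(13,1) = 13; (-1)^1 = -1; 2^12 = 4096.
Coefficient = 13 · (-1) · 4096 = -53248.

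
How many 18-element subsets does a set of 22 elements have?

7315

C(22,18) = C(22,4) by symmetry.
C(22,4) = (22·21·20·19) / 4! = 175560 / 24 = 7315.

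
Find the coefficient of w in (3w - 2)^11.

33792

The general term is C(11,j)·(3w)^j·(-2)^(11-j); the w^1 term has j = 1.
C(11,1) = 11.
Coefficient = C(11,1) · 3^1 · (-2)^10 = 11 · 3 · 1024 = 33792.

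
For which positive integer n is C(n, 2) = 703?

38

n(n−1)/2 = 703 ⇒ n(n−1) = 1406. Since 38·37 = 1406, n = 38.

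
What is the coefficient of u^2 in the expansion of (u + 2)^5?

80

The general term is C(5,j)·(u)^j·(2)^(5-j); the u^2 term has j = 2.
C(5,2) = 10.
Coefficient = C(5,2) · 2^3 = 10 · 8 = 80.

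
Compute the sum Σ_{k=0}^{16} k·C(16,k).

524288

Since k·C(16,k) = 16·C(15,k−1), the sum is 16·2^15 = 16·32768 = 524288.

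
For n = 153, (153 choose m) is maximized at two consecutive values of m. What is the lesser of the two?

For odd n = 153, C(153,m) peaks at m = (n−1)/2 and (n+1)/2; the lesser is 76.

76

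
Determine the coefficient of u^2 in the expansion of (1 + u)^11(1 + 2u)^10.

Coefficient of u^2 = Σ_{j} C(11,j)·1^j·C(10,2-j)·2^(2-j) for j from 0 to 2.
= 180 + 220 + 55 = 455.

455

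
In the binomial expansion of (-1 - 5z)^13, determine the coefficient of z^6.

The general term is C(13,j)·(-1)^j·(-5z)^(13-j); the z^6 term has j = 7.
C(13,7) = 1716.
Coefficient = C(13,7) · (-1)^7 · (-5)^6 = 1716 · (-1) · 15625 = -26812500.

-26812500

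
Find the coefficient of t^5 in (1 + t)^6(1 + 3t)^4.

3372

Coefficient of t^5 = Σ_{j} C(6,j)·1^j·C(4,5-j)·3^(5-j) for j from 1 to 5.
= 486 + 1620 + 1080 + 180 + 6 = 3372.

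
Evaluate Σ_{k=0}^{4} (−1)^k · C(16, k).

1365

The partial alternating sum Σ_{k=0}^{4} (−1)^k C(16,k) = (−1)^4 C(15,4) = 1365.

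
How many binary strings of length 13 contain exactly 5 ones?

1287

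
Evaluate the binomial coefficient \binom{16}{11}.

C(16,11) = C(16,5) by symmetry.
C(16,5) = (16·15·14·13·12) / 5! = 524160 / 120 = 4368.

4368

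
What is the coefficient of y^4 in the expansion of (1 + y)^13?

The general term is C(13,j)·(1)^j·(y)^(13-j); the y^4 term has j = 9.
C(13,9) = 715.
Coefficient = C(13,9) = 715.

715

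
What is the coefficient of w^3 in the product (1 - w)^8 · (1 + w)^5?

Coefficient of w^3 = Σ_{j} C(8,j)·(-1)^j·C(5,3-j)·1^(3-j) for j from 0 to 3.
= 10 + (-80) + 140 + (-56) = 14.

14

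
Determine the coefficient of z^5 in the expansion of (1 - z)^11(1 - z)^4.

-3003

(1 - z)^11(1 - z)^4 = (1 - z)^15, so the coefficient of z^5 is C(15,5)·(-1)^5 = 3003·-1 = -3003.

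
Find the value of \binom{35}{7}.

6724520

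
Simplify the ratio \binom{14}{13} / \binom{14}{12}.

2/13

C(n,k+1)/C(n,k) = (n−k)/(k+1) = (14−12)/(12+1) = 2/13.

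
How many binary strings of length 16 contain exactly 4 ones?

1820

Choose the 4 positions: C(16,4) = 1820.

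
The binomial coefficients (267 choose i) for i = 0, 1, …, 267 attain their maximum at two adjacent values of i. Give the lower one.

For odd n = 267, C(267,i) peaks at i = (n−1)/2 and (n+1)/2; the lower is 133.

133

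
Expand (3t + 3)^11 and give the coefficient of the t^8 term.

The general term is C(11,j)·(3t)^j·(3)^(11-j); the t^8 term has j = 8.
C(11,8) = 165.
Coefficient = C(11,8) · 3^8 · 3^3 = 165 · 6561 · 27 = 29229255.

29229255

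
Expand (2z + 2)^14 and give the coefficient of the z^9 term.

32800768

The general term is C(14,j)·(2z)^j·(2)^(14-j); the z^9 term has j = 9.
C(14,9) = 2002.
Coefficient = C(14,9) · 2^9 · 2^5 = 2002 · 512 · 32 = 32800768.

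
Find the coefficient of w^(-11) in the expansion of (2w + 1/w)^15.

420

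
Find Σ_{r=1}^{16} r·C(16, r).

Since r·C(16,r) = 16·C(15,r−1), the sum is 16·2^15 = 16·32768 = 524288.

524288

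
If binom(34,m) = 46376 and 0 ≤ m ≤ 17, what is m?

C(34,m) increases on 0 ≤ m ≤ 17. C(34,3) = 5984 and C(34,4) = 46376, so m = 4.

4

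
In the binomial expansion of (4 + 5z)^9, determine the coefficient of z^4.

80640000

The general term is C(9,j)·(4)^j·(5z)^(9-j); the z^4 term has j = 5.
C(9,5) = 126.
Coefficient = C(9,5) · 4^5 · 5^4 = 126 · 1024 · 625 = 80640000.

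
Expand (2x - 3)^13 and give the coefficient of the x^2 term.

-55269864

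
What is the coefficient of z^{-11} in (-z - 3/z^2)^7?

-5103

General term: C(7,j)·(-z)^j·(-3/z^2)^(7-j), with z-exponent 1j − 2(7−j) = 3j − 14.
Set 3j − 14 = -11: j = 1.
C(7,1) = 7; (-1)^1 = -1; (-3)^6 = 729.
Coefficient = 7 · (-1) · 729 = -5103.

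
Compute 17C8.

C(17,8) = (17·16·15·14·13·12·11·10) / 8! = 980179200 / 40320 = 24310.

24310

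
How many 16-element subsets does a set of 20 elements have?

4845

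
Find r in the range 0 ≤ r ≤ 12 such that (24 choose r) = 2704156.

12

C(24,r) increases on 0 ≤ r ≤ 12. C(24,11) = 2496144 and C(24,12) = 2704156, so r = 12.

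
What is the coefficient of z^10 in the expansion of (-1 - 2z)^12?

The general term is C(12,j)·(-1)^j·(-2z)^(12-j); the z^10 term has j = 2.
C(12,2) = 66.
Coefficient = C(12,2) · (-2)^10 = 66 · 1024 = 67584.

67584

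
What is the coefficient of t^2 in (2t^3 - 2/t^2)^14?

49201152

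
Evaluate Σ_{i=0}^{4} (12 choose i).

794

1 + 12 + 66 + 220 + 495 = 794.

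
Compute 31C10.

C(31,10) = (31·30·29·28·27·26·25·24·23·22) / 10! = 160945136352000 / 3628800 = 44352165.

44352165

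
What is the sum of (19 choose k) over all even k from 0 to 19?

262144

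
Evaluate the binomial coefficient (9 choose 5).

C(9,5) = C(9,4) by symmetry.
C(9,4) = (9·8·7·6) / 4! = 3024 / 24 = 126.

126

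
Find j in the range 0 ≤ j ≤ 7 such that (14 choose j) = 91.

2

C(14,j) increases on 0 ≤ j ≤ 7. C(14,1) = 14 and C(14,2) = 91, so j = 2.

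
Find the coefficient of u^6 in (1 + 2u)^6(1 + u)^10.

Coefficient of u^6 = Σ_{j} C(6,j)·2^j·C(10,6-j)·1^(6-j) for j from 0 to 6.
= 210 + 3024 + 12600 + 19200 + 10800 + 1920 + 64 = 47818.

47818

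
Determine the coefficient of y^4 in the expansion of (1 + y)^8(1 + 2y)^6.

3942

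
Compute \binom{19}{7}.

50388

C(19,7) = (19·18·17·16·15·14·13) / 7! = 253955520 / 5040 = 50388.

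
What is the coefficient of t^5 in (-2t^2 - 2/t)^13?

-14057472

General term: C(13,j)·(-2t^2)^j·(-2/t)^(13-j), with t-exponent 2j − 1(13−j) = 3j − 13.
Set 3j − 13 = 5: j = 6.
C(13,6) = 1716; (-2)^6 = 64; (-2)^7 = -128.
Coefficient = 1716 · 64 · (-128) = -14057472.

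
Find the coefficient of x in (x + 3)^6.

1458

The general term is C(6,j)·(x)^j·(3)^(6-j); the x^1 term has j = 1.
C(6,1) = 6.
Coefficient = C(6,1) · 3^5 = 6 · 243 = 1458.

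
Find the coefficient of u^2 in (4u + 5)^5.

20000

The general term is C(5,j)·(4u)^j·(5)^(5-j); the u^2 term has j = 2.
C(5,2) = 10.
Coefficient = C(5,2) · 4^2 · 5^3 = 10 · 16 · 125 = 20000.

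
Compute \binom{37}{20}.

C(37,20) = C(37,17) by symmetry.
C(37,17) = (37·36·35·34·33·32·31·30·29·28·27·26·25·24·23·22·21) / 17! = 5657339689378493276160000 / 355687428096000 = 15905368710.

15905368710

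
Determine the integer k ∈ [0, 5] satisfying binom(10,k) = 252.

5

C(10,k) increases on 0 ≤ k ≤ 5. C(10,4) = 210 and C(10,5) = 252, so k = 5.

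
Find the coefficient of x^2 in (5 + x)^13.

The general term is C(13,j)·(5)^j·(x)^(13-j); the x^2 term has j = 11.
C(13,11) = 78.
Coefficient = C(13,11) · 5^11 = 78 · 48828125 = 3808593750.

3808593750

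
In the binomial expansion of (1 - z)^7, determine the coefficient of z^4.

The general term is C(7,j)·(1)^j·(-z)^(7-j); the z^4 term has j = 3.
C(7,3) = 35.
Coefficient = C(7,3) = 35.

35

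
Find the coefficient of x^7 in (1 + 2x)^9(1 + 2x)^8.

2489344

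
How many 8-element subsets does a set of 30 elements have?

C(30,8) = (30·29·28·27·26·25·24·23) / 8! = 235989936000 / 40320 = 5852925.

5852925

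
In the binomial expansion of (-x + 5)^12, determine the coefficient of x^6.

14437500

The general term is C(12,j)·(-x)^j·(5)^(12-j); the x^6 term has j = 6.
C(12,6) = 924.
Coefficient = C(12,6) · 5^6 = 924 · 15625 = 14437500.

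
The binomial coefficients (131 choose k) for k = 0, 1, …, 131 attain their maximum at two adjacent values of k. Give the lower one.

For odd n = 131, C(131,k) peaks at k = (n−1)/2 and (n+1)/2; the lower is 65.

65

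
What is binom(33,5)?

C(33,5) = (33·32·31·30·29) / 5! = 28480320 / 120 = 237336.

237336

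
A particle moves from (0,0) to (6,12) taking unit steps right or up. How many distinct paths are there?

Each path is a sequence of 18 steps with 6 rights: C(18,6) = 18564.

18564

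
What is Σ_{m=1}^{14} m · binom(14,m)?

114688

Differentiating (1+x)^14 and setting x=1: Σ m·C(14,m) = 14·2^13 = 114688.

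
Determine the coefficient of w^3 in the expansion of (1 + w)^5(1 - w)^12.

Coefficient of w^3 = Σ_{j} C(5,j)·1^j·C(12,3-j)·(-1)^(3-j) for j from 0 to 3.
= (-220) + 330 + (-120) + 10 = 0.

0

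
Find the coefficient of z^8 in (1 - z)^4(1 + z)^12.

198

Coefficient of z^8 = Σ_{j} C(4,j)·(-1)^j·C(12,8-j)·1^(8-j) for j from 0 to 4.
= 495 + (-3168) + 5544 + (-3168) + 495 = 198.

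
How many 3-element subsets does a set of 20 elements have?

1140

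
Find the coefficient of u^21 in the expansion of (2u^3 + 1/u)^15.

2562560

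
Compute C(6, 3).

C(6,3) = (6·5·4) / 3! = 120 / 6 = 20.

20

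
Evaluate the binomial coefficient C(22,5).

26334

C(22,5) = (22·21·20·19·18) / 5! = 3160080 / 120 = 26334.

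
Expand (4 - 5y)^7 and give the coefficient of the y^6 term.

437500

The general term is C(7,j)·(4)^j·(-5y)^(7-j); the y^6 term has j = 1.
C(7,1) = 7.
Coefficient = C(7,1) · 4^1 · (-5)^6 = 7 · 4 · 15625 = 437500.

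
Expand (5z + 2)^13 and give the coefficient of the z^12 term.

The general term is C(13,j)·(5z)^j·(2)^(13-j); the z^12 term has j = 12.
C(13,12) = 13.
Coefficient = C(13,12) · 5^12 · 2^1 = 13 · 244140625 · 2 = 6347656250.

6347656250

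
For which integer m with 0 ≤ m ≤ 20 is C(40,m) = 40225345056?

15

C(40,m) increases on 0 ≤ m ≤ 20. C(40,14) = 23206929840 and C(40,15) = 40225345056, so m = 15.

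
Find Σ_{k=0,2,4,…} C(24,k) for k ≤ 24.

8388608

Even-k terms of row 24 sum to 2^23 = 8388608.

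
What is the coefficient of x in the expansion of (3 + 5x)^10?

The general term is C(10,j)·(3)^j·(5x)^(10-j); the x^1 term has j = 9.
C(10,9) = 10.
Coefficient = C(10,9) · 3^9 · 5^1 = 10 · 19683 · 5 = 984150.

984150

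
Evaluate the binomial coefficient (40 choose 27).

12033222880

C(40,27) = C(40,13) by symmetry.
C(40,13) = (40·39·38·37·36·35·34·33·32·31·30·29·28) / 13! = 74931129164795904000 / 6227020800 = 12033222880.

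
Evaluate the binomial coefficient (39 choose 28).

C(39,28) = C(39,11) by symmetry.
C(39,11) = (39·38·37·36·35·34·33·32·31·30·29) / 11! = 66902793897139200 / 39916800 = 1676056044.

1676056044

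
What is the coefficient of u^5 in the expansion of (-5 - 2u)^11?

-231000000

The general term is C(11,j)·(-5)^j·(-2u)^(11-j); the u^5 term has j = 6.
C(11,6) = 462.
Coefficient = C(11,6) · (-5)^6 · (-2)^5 = 462 · 15625 · (-32) = -231000000.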